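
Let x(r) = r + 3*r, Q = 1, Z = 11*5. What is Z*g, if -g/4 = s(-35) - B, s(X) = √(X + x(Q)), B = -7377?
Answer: -1622940 - 220*I*√31 ≈ -1.6229e+6 - 1224.9*I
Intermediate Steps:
Z = 55
x(r) = 4*r
s(X) = √(4 + X) (s(X) = √(X + 4*1) = √(X + 4) = √(4 + X))
g = -29508 - 4*I*√31 (g = -4*(√(4 - 35) - 1*(-7377)) = -4*(√(-31) + 7377) = -4*(I*√31 + 7377) = -4*(7377 + I*√31) = -29508 - 4*I*√31 ≈ -29508.0 - 22.271*I)
Z*g = 55*(-29508 - 4*I*√31) = -1622940 - 220*I*√31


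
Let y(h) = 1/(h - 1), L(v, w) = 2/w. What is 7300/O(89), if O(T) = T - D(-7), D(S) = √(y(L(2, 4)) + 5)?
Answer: 324850/3959 + 3650*√3/3959 ≈ 83.650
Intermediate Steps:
y(h) = 1/(-1 + h)
D(S) = √3 (D(S) = √(1/(-1 + 2/4) + 5) = √(1/(-1 + 2*(¼)) + 5) = √(1/(-1 + ½) + 5) = √(1/(-½) + 5) = √(-2 + 5) = √3)
O(T) = T - √3
7300/O(89) = 7300/(89 - √3)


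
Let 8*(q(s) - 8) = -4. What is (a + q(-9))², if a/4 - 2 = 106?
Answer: 772641/4 ≈ 1.9316e+5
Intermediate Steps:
a = 432 (a = 8 + 4*106 = 8 + 424 = 432)
q(s) = 15/2 (q(s) = 8 + (⅛)*(-4) = 8 - ½ = 15/2)
(a + q(-9))² = (432 + 15/2)² = (879/2)² = 772641/4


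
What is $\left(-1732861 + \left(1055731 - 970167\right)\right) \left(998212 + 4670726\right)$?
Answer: $-9338424560586$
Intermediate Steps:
$\left(-1732861 + \left(1055731 - 970167\right)\right) \left(998212 + 4670726\right) = \left(-1732861 + \left(1055731 - 970167\right)\right) 5668938 = \left(-1732861 + 85564\right) 5668938 = \left(-1647297\right) 5668938 = -9338424560586$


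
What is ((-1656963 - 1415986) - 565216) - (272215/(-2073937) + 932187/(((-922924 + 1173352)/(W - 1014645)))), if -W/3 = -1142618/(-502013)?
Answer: 12058831688792664924127/86910481047569156 ≈ 1.3875e+5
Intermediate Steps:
W = -3427854/502013 (W = -(-3427854)/(-502013) = -(-3427854)*(-1)/502013 = -3*1142618/502013 = -3427854/502013 ≈ -6.8282)
((-1656963 - 1415986) - 565216) - (272215/(-2073937) + 932187/(((-922924 + 1173352)/(W - 1014645)))) = ((-1656963 - 1415986) - 565216) - (272215/(-2073937) + 932187/(((-922924 + 1173352)/(-3427854/502013 - 1014645)))) = (-3072949 - 565216) - (272215*(-1/2073937) + 932187/((250428/(-509368408239/502013)))) = -3638165 - (-272215/2073937 + 932187/((250428*(-502013/509368408239)))) = -3638165 - (-272215/2073937 + 932187/(-41906037188/169789469413)) = -3638165 - (-272215/2073937 + 932187*(-169789469413/41906037188)) = -3638165 - (-272215/2073937 - 158275536123696231/41906037188) = -3638165 - 1*(-328253501969222103362867/86910481047569156) = -3638165 + 328253501969222103362867/86910481047569156 = 12058831688792664924127/86910481047569156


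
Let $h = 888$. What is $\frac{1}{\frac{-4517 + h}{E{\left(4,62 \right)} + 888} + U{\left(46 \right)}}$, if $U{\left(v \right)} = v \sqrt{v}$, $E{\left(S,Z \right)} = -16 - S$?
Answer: $\frac{3149972}{73322108823} + \frac{34657504 \sqrt{46}}{73322108823} \approx 0.0032488$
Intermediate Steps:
$U{\left(v \right)} = v^{\frac{3}{2}}$
$\frac{1}{\frac{-4517 + h}{E{\left(4,62 \right)} + 888} + U{\left(46 \right)}} = \frac{1}{\frac{-4517 + 888}{\left(-16 - 4\right) + 888} + 46^{\frac{3}{2}}} = \frac{1}{- \frac{3629}{\left(-16 - 4\right) + 888} + 46 \sqrt{46}} = \frac{1}{- \frac{3629}{-20 + 888} + 46 \sqrt{46}} = \frac{1}{- \frac{3629}{868} + 46 \sqrt{46}}$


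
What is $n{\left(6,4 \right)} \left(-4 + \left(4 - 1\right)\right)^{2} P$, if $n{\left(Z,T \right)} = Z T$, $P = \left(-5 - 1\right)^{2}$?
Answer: $864$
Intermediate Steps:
$P = 36$ ($P = \left(-6\right)^{2} = 36$)
$n{\left(Z,T \right)} = T Z$
$n{\left(6,4 \right)} \left(-4 + \left(4 - 1\right)\right)^{2} P = 4 \cdot 6 \left(-4 + \left(4 - 1\right)\right)^{2} \cdot 36 = 24 \left(-4 + \left(4 - 1\right)\right)^{2} \cdot 36 = 24 \left(-4 + 3\right)^{2} \cdot 36 = 24 \left(-1\right)^{2} \cdot 36 = 24 \cdot 1 \cdot 36 = 24 \cdot 36 = 864$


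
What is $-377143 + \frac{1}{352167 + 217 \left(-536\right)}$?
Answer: $- \frac{88951062264}{235855} \approx -3.7714 \cdot 10^{5}$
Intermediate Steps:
$-377143 + \frac{1}{352167 + 217 \left(-536\right)} = -377143 + \frac{1}{352167 - 116312} = -377143 + \frac{1}{235855} = - \frac{88951062264}{235855}$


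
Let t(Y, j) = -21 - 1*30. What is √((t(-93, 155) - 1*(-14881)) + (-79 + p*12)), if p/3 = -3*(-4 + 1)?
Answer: 15*√67 ≈ 122.78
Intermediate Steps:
p = 27 (p = 3*(-3*(-4 + 1)) = 3*(-3*(-3)) = 3*9 = 27)
t(Y, j) = -51 (t(Y, j) = -21 - 30 = -51)
√((t(-93, 155) - 1*(-14881)) + (-79 + p*12)) = √((-51 - 1*(-14881)) + (-79 + 27*12)) = √((-51 + 14881) + (-79 + 324)) = √(14830 + 245) = √15075 = 15*√67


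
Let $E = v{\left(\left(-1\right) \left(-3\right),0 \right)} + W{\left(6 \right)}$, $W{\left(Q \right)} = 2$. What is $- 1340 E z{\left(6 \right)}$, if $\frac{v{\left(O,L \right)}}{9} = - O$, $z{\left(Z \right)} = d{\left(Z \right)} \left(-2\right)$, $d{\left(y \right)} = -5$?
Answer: $335000$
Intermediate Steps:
$z{\left(Z \right)} = 10$ ($z{\left(Z \right)} = \left(-5\right) \left(-2\right) = 10$)
$v{\left(O,L \right)} = - 9 O$ ($v{\left(O,L \right)} = 9 \left(- O\right) = - 9 O$)
$E = -25$ ($E = - 9 \left(\left(-1\right) \left(-3\right)\right) + 2 = \left(-9\right) 3 + 2 = -27 + 2 = -25$)
$- 1340 E z{\left(6 \right)} = - 1340 \left(\left(-25\right) 10\right) = \left(-1340\right) \left(-250\right) = 335000$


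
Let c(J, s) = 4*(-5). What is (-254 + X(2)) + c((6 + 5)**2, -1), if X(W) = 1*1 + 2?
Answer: -271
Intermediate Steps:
c(J, s) = -20
X(W) = 3 (X(W) = 1 + 2 = 3)
(-254 + X(2)) + c((6 + 5)**2, -1) = (-254 + 3) - 20 = -251 - 20 = -271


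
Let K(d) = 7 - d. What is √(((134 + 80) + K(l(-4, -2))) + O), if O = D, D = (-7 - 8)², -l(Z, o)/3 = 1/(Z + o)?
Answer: 9*√22/2 ≈ 21.107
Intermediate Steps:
l(Z, o) = -3/(Z + o)
D = 225 (D = (-15)² = 225)
O = 225
√(((134 + 80) + K(l(-4, -2))) + O) = √(((134 + 80) + (7 - (-3)/(-4 - 2))) + 225) = √((214 + (7 - (-3)/(-6))) + 225) = √((214 + (7 - (-3)*(-1)/6)) + 225) = √((214 + (7 - 1*½)) + 225) = √((214 + (7 - ½)) + 225) = √((214 + 13/2) + 225) = √(441/2 + 225) = √(891/2) = 9*√22/2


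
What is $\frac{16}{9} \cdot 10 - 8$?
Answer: $\frac{88}{9} \approx 9.7778$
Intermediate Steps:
$\frac{16}{9} \cdot 10 - 8 = \frac{160}{9} - 8 = \frac{88}{9}$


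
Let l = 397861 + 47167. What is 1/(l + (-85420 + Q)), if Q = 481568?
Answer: 1/841176 ≈ 1.1888e-6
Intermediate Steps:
l = 445028
1/(l + (-85420 + Q)) = 1/(445028 + (-85420 + 481568)) = 1/(445028 + 396148) = 1/841176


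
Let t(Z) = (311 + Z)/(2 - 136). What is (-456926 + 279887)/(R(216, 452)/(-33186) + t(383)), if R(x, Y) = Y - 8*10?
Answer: 21868860501/641137 ≈ 34110.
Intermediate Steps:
R(x, Y) = -80 + Y (R(x, Y) = Y - 80 = -80 + Y)
t(Z) = -311/134 - Z/134 (t(Z) = (311 + Z)/(-134) = (311 + Z)*(-1/134) = -311/134 - Z/134)
(-456926 + 279887)/(R(216, 452)/(-33186) + t(383)) = (-456926 + 279887)/((-80 + 452)/(-33186) + (-311/134 - 1/134*383)) = -177039/(372*(-1/33186) + (-311/134 - 383/134)) = -177039/(-62/5531 - 347/67) = -177039/(-1923411/370577) = -177039*(-370577/1923411) = 21868860501/641137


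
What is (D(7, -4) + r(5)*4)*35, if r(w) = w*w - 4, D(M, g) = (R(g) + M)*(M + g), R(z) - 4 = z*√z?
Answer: 4095 - 840*I ≈ 4095.0 - 840.0*I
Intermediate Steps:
R(z) = 4 + z^(3/2) (R(z) = 4 + z*√z = 4 + z^(3/2))
D(M, g) = (M + g)*(4 + M + g^(3/2)) (D(M, g) = ((4 + g^(3/2)) + M)*(M + g) = (4 + M + g^(3/2))*(M + g) = (M + g)*(4 + M + g^(3/2)))
r(w) = -4 + w² (r(w) = w² - 4 = -4 + w²)
(D(7, -4) + r(5)*4)*35 = ((7² + 7*(-4) + 7*(4 + (-4)^(3/2)) - 4*(4 + (-4)^(3/2))) + (-4 + 5²)*4)*35 = ((49 - 28 + 7*(4 - 8*I) - 4*(4 - 8*I)) + (-4 + 25)*4)*35 = ((49 - 28 + (28 - 56*I) + (-16 + 32*I)) + 21*4)*35 = ((33 - 24*I) + 84)*35 = (117 - 24*I)*35 = 4095 - 840*I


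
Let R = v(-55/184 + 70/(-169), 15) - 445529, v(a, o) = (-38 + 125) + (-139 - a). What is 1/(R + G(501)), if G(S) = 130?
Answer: -31096/13851722121 ≈ -2.2449e-6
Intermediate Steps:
v(a, o) = -52 - a (v(a, o) = 87 + (-139 - a) = -52 - a)
R = -13855764601/31096 (R = (-52 - (-55/184 + 70/(-169))) - 445529 = (-52 - (-55*1/184 + 70*(-1/169))) - 445529 = (-52 - (-55/184 - 70/169)) - 445529 = (-52 - 1*(-22175/31096)) - 445529 = (-52 + 22175/31096) - 445529 = -1594817/31096 - 445529 = -13855764601/31096 ≈ -4.4558e+5)
1/(R + G(501)) = 1/(-13855764601/31096 + 130) = 1/(-13851722121/31096) = -31096/13851722121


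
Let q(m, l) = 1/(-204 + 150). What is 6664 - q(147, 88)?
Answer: 359857/54 ≈ 6664.0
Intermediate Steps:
q(m, l) = -1/54 (q(m, l) = 1/(-54) = -1/54)
6664 - q(147, 88) = 6664 - 1*(-1/54) = 6664 + 1/54 = 359857/54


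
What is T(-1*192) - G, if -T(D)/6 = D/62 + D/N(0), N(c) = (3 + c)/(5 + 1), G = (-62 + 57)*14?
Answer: 74170/31 ≈ 2392.6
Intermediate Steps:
G = -70 (G = -5*14 = -70)
N(c) = ½ + c/6 (N(c) = (3 + c)/6 = (3 + c)*(⅙) = ½ + c/6)
T(D) = -375*D/31 (T(D) = -6*(D/62 + D/(½ + (⅙)*0)) = -6*(D*(1/62) + D/(½ + 0)) = -6*(D/62 + D/(½)) = -6*(D/62 + D*2) = -6*(D/62 + 2*D) = -375*D/31)
T(-1*192) - G = -(-375)*192/31 - 1*(-70) = -375/31*(-192) + 70 = 72000/31 + 70 = 74170/31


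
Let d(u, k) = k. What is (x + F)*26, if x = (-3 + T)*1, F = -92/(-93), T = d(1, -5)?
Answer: -16952/93 ≈ -182.28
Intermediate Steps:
T = -5
F = 92/93 (F = -92*(-1/93) = 92/93 ≈ 0.98925)
x = -8 (x = (-3 - 5)*1 = -8*1 = -8)
(x + F)*26 = (-8 + 92/93)*26 = -652/93*26 = -16952/93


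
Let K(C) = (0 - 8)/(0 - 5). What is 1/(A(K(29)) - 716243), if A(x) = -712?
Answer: -1/716955 ≈ -1.3948e-6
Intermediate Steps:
K(C) = 8/5 (K(C) = -8/(-5) = -8*(-⅕) = 8/5)
1/(A(K(29)) - 716243) = 1/(-712 - 716243) = 1/(-716955) = -1/716955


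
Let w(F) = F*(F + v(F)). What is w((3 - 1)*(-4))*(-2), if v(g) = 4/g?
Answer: -136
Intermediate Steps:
w(F) = F*(F + 4/F)
w((3 - 1)*(-4))*(-2) = (4 + ((3 - 1)*(-4))²)*(-2) = (4 + (2*(-4))²)*(-2) = (4 + (-8)²)*(-2) = (4 + 64)*(-2) = 68*(-2) = -136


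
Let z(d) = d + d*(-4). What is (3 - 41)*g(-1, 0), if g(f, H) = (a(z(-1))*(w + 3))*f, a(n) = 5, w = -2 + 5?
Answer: 1140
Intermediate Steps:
z(d) = -3*d (z(d) = d - 4*d = -3*d)
w = 3
g(f, H) = 30*f (g(f, H) = (5*(3 + 3))*f = (5*6)*f = 30*f)
(3 - 41)*g(-1, 0) = (3 - 41)*(30*(-1)) = -38*(-30) = 1140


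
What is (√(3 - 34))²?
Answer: -31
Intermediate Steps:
(√(3 - 34))² = (√(-31))² = (I*√31)² = -31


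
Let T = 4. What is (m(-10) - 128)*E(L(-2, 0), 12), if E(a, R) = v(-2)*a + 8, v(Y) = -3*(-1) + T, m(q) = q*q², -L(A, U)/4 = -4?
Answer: -135360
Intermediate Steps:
L(A, U) = 16 (L(A, U) = -4*(-4) = 16)
m(q) = q³
v(Y) = 7 (v(Y) = -3*(-1) + 4 = 3 + 4 = 7)
E(a, R) = 8 + 7*a (E(a, R) = 7*a + 8 = 8 + 7*a)
(m(-10) - 128)*E(L(-2, 0), 12) = ((-10)³ - 128)*(8 + 7*16) = (-1000 - 128)*(8 + 112) = -1128*120 = -135360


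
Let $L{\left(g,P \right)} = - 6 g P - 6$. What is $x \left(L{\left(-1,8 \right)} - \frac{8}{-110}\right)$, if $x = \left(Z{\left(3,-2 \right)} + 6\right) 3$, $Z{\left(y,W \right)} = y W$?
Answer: $0$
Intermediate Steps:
$Z{\left(y,W \right)} = W y$
$x = 0$ ($x = \left(\left(-2\right) 3 + 6\right) 3 = \left(-6 + 6\right) 3 = 0 \cdot 3 = 0$)
$L{\left(g,P \right)} = -6 - 6 P g$ ($L{\left(g,P \right)} = - 6 P g - 6 = -6 - 6 P g$)
$x \left(L{\left(-1,8 \right)} - \frac{8}{-110}\right) = 0 \left(\left(-6 - 48 \left(-1\right)\right) - \frac{8}{-110}\right) = 0 \left(\left(-6 + 48\right) - - \frac{4}{55}\right) = 0 \left(42 + \frac{4}{55}\right) = 0 \cdot \frac{2314}{55} = 0$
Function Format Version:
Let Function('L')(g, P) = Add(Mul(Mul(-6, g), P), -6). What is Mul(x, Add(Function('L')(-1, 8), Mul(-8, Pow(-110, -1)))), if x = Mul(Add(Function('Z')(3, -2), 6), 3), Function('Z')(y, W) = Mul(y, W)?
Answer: 0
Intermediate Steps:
Function('Z')(y, W) = Mul(W, y)
x = 0 (x = Mul(Add(Mul(-2, 3), 6), 3) = Mul(Add(-6, 6), 3) = Mul(0, 3) = 0)
Function('L')(g, P) = Add(-6, Mul(-6, P, g)) (Function('L')(g, P) = Add(Mul(-6, P, g), -6) = Add(-6, Mul(-6, P, g)))
Mul(x, Add(Function('L')(-1, 8), Mul(-8, Pow(-110, -1)))) = Mul(0, Add(Add(-6, Mul(-6, 8, -1)), Mul(-8, Pow(-110, -1)))) = Mul(0, Add(Add(-6, 48), Mul(-8, Rational(-1, 110)))) = Mul(0, Add(42, Rational(4, 55))) = Mul(0, Rational(2314, 55)) = 0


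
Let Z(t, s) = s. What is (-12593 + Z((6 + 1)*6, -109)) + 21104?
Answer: 8402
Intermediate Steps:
(-12593 + Z((6 + 1)*6, -109)) + 21104 = (-12593 - 109) + 21104 = -12702 + 21104 = 8402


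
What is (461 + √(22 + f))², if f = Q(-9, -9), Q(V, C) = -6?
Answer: 216225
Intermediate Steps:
f = -6
(461 + √(22 + f))² = (461 + √(22 - 6))² = (461 + √16)² = (461 + 4)² = 465² = 216225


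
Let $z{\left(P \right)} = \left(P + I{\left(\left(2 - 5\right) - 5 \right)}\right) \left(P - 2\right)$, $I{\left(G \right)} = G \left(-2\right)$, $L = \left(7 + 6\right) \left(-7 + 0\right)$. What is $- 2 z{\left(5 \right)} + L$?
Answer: $-217$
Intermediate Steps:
$L = -91$ ($L = 13 \left(-7\right) = -91$)
$I{\left(G \right)} = - 2 G$
$z{\left(P \right)} = \left(-2 + P\right) \left(16 + P\right)$ ($z{\left(P \right)} = \left(P - 2 \left(\left(2 - 5\right) - 5\right)\right) \left(P - 2\right) = \left(P - 2 \left(-3 - 5\right)\right) \left(-2 + P\right) = \left(P - -16\right) \left(-2 + P\right) = \left(P + 16\right) \left(-2 + P\right) = \left(16 + P\right) \left(-2 + P\right) = \left(-2 + P\right) \left(16 + P\right)$)
$- 2 z{\left(5 \right)} + L = - 2 \left(-32 + 5^{2} + 14 \cdot 5\right) - 91 = - 2 \left(-32 + 25 + 70\right) - 91 = \left(-2\right) 63 - 91 = -126 - 91 = -217$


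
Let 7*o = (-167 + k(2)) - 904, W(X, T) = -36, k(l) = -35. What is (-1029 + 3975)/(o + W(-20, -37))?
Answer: -1473/97 ≈ -15.186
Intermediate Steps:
o = -158 (o = ((-167 - 35) - 904)/7 = (-202 - 904)/7 = (⅐)*(-1106) = -158)
(-1029 + 3975)/(o + W(-20, -37)) = (-1029 + 3975)/(-158 - 36) = 2946/(-194) = 2946*(-1/194) = -1473/97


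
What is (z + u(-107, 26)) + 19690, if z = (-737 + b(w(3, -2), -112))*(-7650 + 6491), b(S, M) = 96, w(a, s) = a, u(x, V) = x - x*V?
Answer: 765284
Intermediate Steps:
u(x, V) = x - V*x
z = 742919 (z = (-737 + 96)*(-7650 + 6491) = -641*(-1159) = 742919)
(z + u(-107, 26)) + 19690 = (742919 - 107*(1 - 1*26)) + 19690 = (742919 - 107*(1 - 26)) + 19690 = (742919 - 107*(-25)) + 19690 = (742919 + 2675) + 19690 = 745594 + 19690 = 765284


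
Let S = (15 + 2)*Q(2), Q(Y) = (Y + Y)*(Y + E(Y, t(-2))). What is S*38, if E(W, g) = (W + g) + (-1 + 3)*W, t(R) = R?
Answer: 15504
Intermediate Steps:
E(W, g) = g + 3*W (E(W, g) = (W + g) + 2*W = g + 3*W)
Q(Y) = 2*Y*(-2 + 4*Y) (Q(Y) = (Y + Y)*(Y + (-2 + 3*Y)) = (2*Y)*(-2 + 4*Y) = 2*Y*(-2 + 4*Y))
S = 408 (S = (15 + 2)*(4*2*(-1 + 2*2)) = 17*(4*2*(-1 + 4)) = 17*(4*2*3) = 17*24 = 408)
S*38 = 408*38 = 15504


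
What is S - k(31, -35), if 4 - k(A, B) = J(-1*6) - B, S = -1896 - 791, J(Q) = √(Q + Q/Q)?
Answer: -2656 + I*√5 ≈ -2656.0 + 2.2361*I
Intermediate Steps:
J(Q) = √(1 + Q) (J(Q) = √(Q + 1) = √(1 + Q))
S = -2687
k(A, B) = 4 + B - I*√5 (k(A, B) = 4 - (√(1 - 1*6) - B) = 4 - (√(1 - 6) - B) = 4 - (√(-5) - B) = 4 - (I*√5 - B) = 4 - (-B + I*√5) = 4 + (B - I*√5) = 4 + B - I*√5)
S - k(31, -35) = -2687 - (4 - 35 - I*√5) = -2687 - (-31 - I*√5) = -2687 + (31 + I*√5) = -2656 + I*√5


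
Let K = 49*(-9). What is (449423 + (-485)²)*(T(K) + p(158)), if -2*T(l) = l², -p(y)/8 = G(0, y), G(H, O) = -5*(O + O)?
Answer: -57921563124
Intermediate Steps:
G(H, O) = -10*O
K = -441
p(y) = 80*y (p(y) = -(-80)*y = 80*y)
T(l) = -l²/2
(449423 + (-485)²)*(T(K) + p(158)) = (449423 + (-485)²)*(-½*(-441)² + 80*158) = (449423 + 235225)*(-½*194481 + 12640) = 684648*(-194481/2 + 12640) = 684648*(-169201/2) = -57921563124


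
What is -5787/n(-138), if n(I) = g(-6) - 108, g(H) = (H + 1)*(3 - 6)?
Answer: 1929/31 ≈ 62.226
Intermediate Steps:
g(H) = -3 - 3*H (g(H) = (1 + H)*(-3) = -3 - 3*H)
n(I) = -93 (n(I) = (-3 - 3*(-6)) - 108 = (-3 + 18) - 108 = 15 - 108 = -93)
-5787/n(-138) = -5787/(-93) = -5787*(-1/93) = 1929/31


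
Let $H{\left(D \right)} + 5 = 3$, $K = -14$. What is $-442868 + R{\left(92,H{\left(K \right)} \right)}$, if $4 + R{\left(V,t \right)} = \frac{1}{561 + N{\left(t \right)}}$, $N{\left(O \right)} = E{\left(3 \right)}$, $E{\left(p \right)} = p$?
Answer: $- \frac{249779807}{564} \approx -4.4287 \cdot 10^{5}$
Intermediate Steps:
$H{\left(D \right)} = -2$ ($H{\left(D \right)} = -5 + 3 = -2$)
$N{\left(O \right)} = 3$
$R{\left(V,t \right)} = - \frac{2255}{564}$ ($R{\left(V,t \right)} = -4 + \frac{1}{561 + 3} = -4 + \frac{1}{564} = - \frac{2255}{564}$)
$-442868 + R{\left(92,H{\left(K \right)} \right)} = -442868 - \frac{2255}{564} = - \frac{249779807}{564}$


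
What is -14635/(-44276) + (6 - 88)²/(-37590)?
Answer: 126208913/832167420 ≈ 0.15166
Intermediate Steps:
-14635/(-44276) + (6 - 88)²/(-37590) = -14635*(-1/44276) + (-82)²*(-1/37590) = 14635/44276 + 6724*(-1/37590) = 14635/44276 - 3362/18795 = 126208913/832167420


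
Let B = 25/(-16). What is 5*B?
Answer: -125/16 ≈ -7.8125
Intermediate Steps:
B = -25/16 (B = 25*(-1/16) = -25/16 ≈ -1.5625)
5*B = 5*(-25/16) = -125/16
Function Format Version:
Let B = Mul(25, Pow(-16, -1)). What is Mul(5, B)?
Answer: Rational(-125, 16) ≈ -7.8125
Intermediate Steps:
B = Rational(-25, 16) (B = Mul(25, Rational(-1, 16)) = Rational(-25, 16) ≈ -1.5625)
Mul(5, B) = Mul(5, Rational(-25, 16)) = Rational(-125, 16)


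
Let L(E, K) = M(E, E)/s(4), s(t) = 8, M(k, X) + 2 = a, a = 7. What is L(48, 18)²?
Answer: 25/64 ≈ 0.39063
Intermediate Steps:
M(k, X) = 5 (M(k, X) = -2 + 7 = 5)
L(E, K) = 5/8
L(48, 18)² = (5/8)² = 25/64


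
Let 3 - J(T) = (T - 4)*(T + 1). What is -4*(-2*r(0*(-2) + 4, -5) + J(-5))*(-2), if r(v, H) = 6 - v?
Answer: -296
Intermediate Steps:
J(T) = 3 - (1 + T)*(-4 + T) (J(T) = 3 - (T - 4)*(T + 1) = 3 - (-4 + T)*(1 + T) = 3 - (1 + T)*(-4 + T))
-4*(-2*r(0*(-2) + 4, -5) + J(-5))*(-2) = -4*(-2*(6 - (0*(-2) + 4)) + (7 - 1*(-5)² + 3*(-5)))*(-2) = -4*(-2*(6 - (0 + 4)) + (7 - 1*25 - 15))*(-2) = -4*(-2*(6 - 1*4) + (7 - 25 - 15))*(-2) = -4*(-2*(6 - 4) - 33)*(-2) = -4*(-2*2 - 33)*(-2) = -4*(-4 - 33)*(-2) = -4*(-37)*(-2) = 148*(-2) = -296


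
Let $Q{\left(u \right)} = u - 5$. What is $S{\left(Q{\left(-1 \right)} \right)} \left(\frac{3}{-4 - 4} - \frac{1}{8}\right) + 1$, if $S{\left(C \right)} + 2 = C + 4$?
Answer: $3$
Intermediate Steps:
$Q{\left(u \right)} = -5 + u$
$S{\left(C \right)} = 2 + C$ ($S{\left(C \right)} = -2 + \left(C + 4\right) = -2 + \left(4 + C\right) = 2 + C$)
$S{\left(Q{\left(-1 \right)} \right)} \left(\frac{3}{-4 - 4} - \frac{1}{8}\right) + 1 = \left(2 - 6\right) \left(\frac{3}{-4 - 4} - \frac{1}{8}\right) + 1 = \left(2 - 6\right) \left(\frac{3}{-8} - \frac{1}{8}\right) + 1 = - 4 \left(3 \left(- \frac{1}{8}\right) - \frac{1}{8}\right) + 1 = - 4 \left(- \frac{3}{8} - \frac{1}{8}\right) + 1 = \left(-4\right) \left(- \frac{1}{2}\right) + 1 = 2 + 1 = 3$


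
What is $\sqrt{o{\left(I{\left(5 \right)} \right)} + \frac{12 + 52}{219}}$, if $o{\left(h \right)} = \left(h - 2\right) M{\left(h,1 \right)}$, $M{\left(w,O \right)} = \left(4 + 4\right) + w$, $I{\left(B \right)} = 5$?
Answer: $\frac{\sqrt{1884495}}{219} \approx 6.2683$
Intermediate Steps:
$M{\left(w,O \right)} = 8 + w$
$o{\left(h \right)} = \left(-2 + h\right) \left(8 + h\right)$ ($o{\left(h \right)} = \left(h - 2\right) \left(8 + h\right) = \left(-2 + h\right) \left(8 + h\right)$)
$\sqrt{o{\left(I{\left(5 \right)} \right)} + \frac{12 + 52}{219}} = \sqrt{\left(-2 + 5\right) \left(8 + 5\right) + \frac{12 + 52}{219}} = \sqrt{3 \cdot 13 + 64 \cdot \frac{1}{219}} = \sqrt{39 + \frac{64}{219}} = \sqrt{\frac{8605}{219}} = \frac{\sqrt{1884495}}{219}$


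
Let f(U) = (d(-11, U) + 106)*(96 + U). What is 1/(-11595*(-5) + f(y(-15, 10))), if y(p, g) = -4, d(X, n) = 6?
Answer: 1/68279 ≈ 1.4646e-5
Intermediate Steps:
f(U) = 10752 + 112*U (f(U) = (6 + 106)*(96 + U) = 112*(96 + U) = 10752 + 112*U)
1/(-11595*(-5) + f(y(-15, 10))) = 1/(-11595*(-5) + (10752 + 112*(-4))) = 1/(57975 + (10752 - 448)) = 1/(57975 + 10304) = 1/68279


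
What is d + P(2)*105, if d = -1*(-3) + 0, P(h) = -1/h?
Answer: -99/2 ≈ -49.500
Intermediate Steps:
d = 3 (d = 3 + 0 = 3)
d + P(2)*105 = 3 - 1/2*105 = 3 - 1*½*105 = 3 - ½*105 = 3 - 105/2 = -99/2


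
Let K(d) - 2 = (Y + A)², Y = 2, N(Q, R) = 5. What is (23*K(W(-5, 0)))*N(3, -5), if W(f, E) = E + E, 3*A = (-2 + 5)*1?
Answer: 1265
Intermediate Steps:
A = 1 (A = ((-2 + 5)*1)/3 = (3*1)/3 = (⅓)*3 = 1)
W(f, E) = 2*E
K(d) = 11 (K(d) = 2 + (2 + 1)² = 2 + 3² = 2 + 9 = 11)
(23*K(W(-5, 0)))*N(3, -5) = (23*11)*5 = 253*5 = 1265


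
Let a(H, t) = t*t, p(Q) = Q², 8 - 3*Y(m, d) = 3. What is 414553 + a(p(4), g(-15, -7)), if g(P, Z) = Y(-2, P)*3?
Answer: 414578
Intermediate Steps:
Y(m, d) = 5/3 (Y(m, d) = 8/3 - ⅓*3 = 8/3 - 1 = 5/3)
g(P, Z) = 5 (g(P, Z) = (5/3)*3 = 5)
a(H, t) = t²
414553 + a(p(4), g(-15, -7)) = 414553 + 5² = 414553 + 25 = 414578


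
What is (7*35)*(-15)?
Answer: -3675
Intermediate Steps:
(7*35)*(-15) = 245*(-15) = -3675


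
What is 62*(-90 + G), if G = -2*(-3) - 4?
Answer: -5456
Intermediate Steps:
G = 2 (G = 6 - 4 = 2)
62*(-90 + G) = 62*(-90 + 2) = 62*(-88) = -5456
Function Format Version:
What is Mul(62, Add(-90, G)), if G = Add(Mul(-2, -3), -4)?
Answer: -5456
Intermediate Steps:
G = 2 (G = Add(6, -4) = 2)
Mul(62, Add(-90, G)) = Mul(62, Add(-90, 2)) = Mul(62, -88) = -5456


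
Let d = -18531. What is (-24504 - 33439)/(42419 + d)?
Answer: -57943/23888 ≈ -2.4256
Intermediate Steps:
(-24504 - 33439)/(42419 + d) = (-24504 - 33439)/(42419 - 18531) = -57943/23888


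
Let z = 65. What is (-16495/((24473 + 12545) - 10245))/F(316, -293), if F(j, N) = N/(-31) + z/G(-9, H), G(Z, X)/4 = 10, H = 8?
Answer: -4090760/73545431 ≈ -0.055622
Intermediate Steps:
G(Z, X) = 40 (G(Z, X) = 4*10 = 40)
F(j, N) = 13/8 - N/31 (F(j, N) = N/(-31) + 65/40 = N*(-1/31) + 65*(1/40) = -N/31 + 13/8 = 13/8 - N/31)
(-16495/((24473 + 12545) - 10245))/F(316, -293) = (-16495/((24473 + 12545) - 10245))/(13/8 - 1/31*(-293)) = (-16495/(37018 - 10245))/(13/8 + 293/31) = (-16495/26773)/(2747/248) = -16495*1/26773*(248/2747) = -16495/26773*248/2747 = -4090760/73545431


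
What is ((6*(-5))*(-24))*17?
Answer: 12240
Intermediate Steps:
((6*(-5))*(-24))*17 = -30*(-24)*17 = 720*17 = 12240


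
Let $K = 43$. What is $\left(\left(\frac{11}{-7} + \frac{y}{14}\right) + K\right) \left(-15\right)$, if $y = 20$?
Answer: $- \frac{4500}{7} \approx -642.86$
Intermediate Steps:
$\left(\left(\frac{11}{-7} + \frac{y}{14}\right) + K\right) \left(-15\right) = \left(\left(\frac{11}{-7} + \frac{20}{14}\right) + 43\right) \left(-15\right) = \left(\left(11 \left(- \frac{1}{7}\right) + 20 \cdot \frac{1}{14}\right) + 43\right) \left(-15\right) = \left(\left(- \frac{11}{7} + \frac{10}{7}\right) + 43\right) \left(-15\right) = \left(- \frac{1}{7} + 43\right) \left(-15\right) = \frac{300}{7} \left(-15\right) = - \frac{4500}{7}$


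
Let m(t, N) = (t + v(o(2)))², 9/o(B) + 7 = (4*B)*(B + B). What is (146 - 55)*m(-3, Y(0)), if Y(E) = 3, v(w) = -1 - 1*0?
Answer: 1456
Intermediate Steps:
o(B) = 9/(-7 + 8*B²) (o(B) = 9/(-7 + (4*B)*(B + B)) = 9/(-7 + (4*B)*(2*B)) = 9/(-7 + 8*B²))
v(w) = -1 (v(w) = -1 + 0 = -1)
m(t, N) = (-1 + t)² (m(t, N) = (t - 1)² = (-1 + t)²)
(146 - 55)*m(-3, Y(0)) = (146 - 55)*(-1 - 3)² = 91*(-4)² = 91*16 = 1456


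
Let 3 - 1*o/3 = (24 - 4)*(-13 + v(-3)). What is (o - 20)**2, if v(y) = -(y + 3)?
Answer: 591361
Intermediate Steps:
v(y) = -3 - y (v(y) = -(3 + y) = -3 - y)
o = 789 (o = 9 - 3*(24 - 4)*(-13 + (-3 - 1*(-3))) = 9 - 60*(-13 + (-3 + 3)) = 9 - 60*(-13 + 0) = 9 - 60*(-13) = 9 - 3*(-260) = 9 + 780 = 789)
(o - 20)**2 = (789 - 20)**2 = 769**2 = 591361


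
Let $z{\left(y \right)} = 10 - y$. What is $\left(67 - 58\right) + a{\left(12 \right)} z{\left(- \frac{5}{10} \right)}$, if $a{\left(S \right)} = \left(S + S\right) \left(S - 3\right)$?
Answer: $2277$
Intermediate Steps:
$a{\left(S \right)} = 2 S \left(-3 + S\right)$
$\left(67 - 58\right) + a{\left(12 \right)} z{\left(- \frac{5}{10} \right)} = \left(67 - 58\right) + 2 \cdot 12 \left(-3 + 12\right) \left(10 - - \frac{5}{10}\right) = 9 + 2 \cdot 12 \cdot 9 \left(10 - \left(-5\right) \frac{1}{10}\right) = 9 + 216 \left(10 - - \frac{1}{2}\right) = 9 + 216 \left(10 + \frac{1}{2}\right) = 9 + 216 \cdot \frac{21}{2} = 9 + 2268 = 2277$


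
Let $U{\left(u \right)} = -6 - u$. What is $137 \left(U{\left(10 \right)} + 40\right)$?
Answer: $3288$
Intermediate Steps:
$137 \left(U{\left(10 \right)} + 40\right) = 137 \left(\left(-6 - 10\right) + 40\right) = 137 \left(-16 + 40\right) = 137 \cdot 24 = 3288$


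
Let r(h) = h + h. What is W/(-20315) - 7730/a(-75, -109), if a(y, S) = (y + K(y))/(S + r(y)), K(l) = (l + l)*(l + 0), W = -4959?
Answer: 325819751/1816161 ≈ 179.40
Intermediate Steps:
K(l) = 2*l² (K(l) = (2*l)*l = 2*l²)
r(h) = 2*h
a(y, S) = (y + 2*y²)/(S + 2*y)
W/(-20315) - 7730/a(-75, -109) = -4959/(-20315) - 7730*(-(-109 + 2*(-75))/(75*(1 + 2*(-75)))) = -4959*(-1/20315) - 7730*(-(-109 - 150)/(75*(1 - 150))) = 4959/20315 - 7730/((-75*(-149)/(-259))) = 4959/20315 - 7730/((-75*(-1/259)*(-149))) = 4959/20315 - 7730/(-11175/259) = 4959/20315 - 7730*(-259/11175) = 4959/20315 + 400414/2235 = 325819751/1816161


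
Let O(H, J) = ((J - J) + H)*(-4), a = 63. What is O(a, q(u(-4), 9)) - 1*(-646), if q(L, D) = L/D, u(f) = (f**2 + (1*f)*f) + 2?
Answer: 394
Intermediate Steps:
u(f) = 2 + 2*f**2 (u(f) = (f**2 + f*f) + 2 = (f**2 + f**2) + 2 = 2*f**2 + 2 = 2 + 2*f**2)
O(H, J) = -4*H (O(H, J) = (0 + H)*(-4) = H*(-4) = -4*H)
O(a, q(u(-4), 9)) - 1*(-646) = -4*63 - 1*(-646) = -252 + 646 = 394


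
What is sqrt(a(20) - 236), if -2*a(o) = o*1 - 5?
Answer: I*sqrt(974)/2 ≈ 15.604*I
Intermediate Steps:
a(o) = 5/2 - o/2 (a(o) = -(o*1 - 5)/2 = -(o - 5)/2 = -(-5 + o)/2 = 5/2 - o/2)
sqrt(a(20) - 236) = sqrt((5/2 - 1/2*20) - 236) = sqrt((5/2 - 10) - 236) = sqrt(-15/2 - 236) = sqrt(-487/2) = I*sqrt(974)/2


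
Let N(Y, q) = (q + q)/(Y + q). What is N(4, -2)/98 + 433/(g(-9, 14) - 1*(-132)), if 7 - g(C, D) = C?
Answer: 21069/7252 ≈ 2.9053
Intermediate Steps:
g(C, D) = 7 - C
N(Y, q) = 2*q/(Y + q) (N(Y, q) = (2*q)/(Y + q) = 2*q/(Y + q))
N(4, -2)/98 + 433/(g(-9, 14) - 1*(-132)) = (2*(-2)/(4 - 2))/98 + 433/((7 - 1*(-9)) - 1*(-132)) = (2*(-2)/2)*(1/98) + 433/((7 + 9) + 132) = (2*(-2)*(½))*(1/98) + 433/(16 + 132) = -2*1/98 + 433/148 = -1/49 + 433*(1/148) = -1/49 + 433/148 = 21069/7252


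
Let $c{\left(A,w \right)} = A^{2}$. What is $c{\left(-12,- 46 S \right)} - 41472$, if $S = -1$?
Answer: $-41328$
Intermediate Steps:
$c{\left(-12,- 46 S \right)} - 41472 = \left(-12\right)^{2} - 41472 = 144 - 41472 = -41328$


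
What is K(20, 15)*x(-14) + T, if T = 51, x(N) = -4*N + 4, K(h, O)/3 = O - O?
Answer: 51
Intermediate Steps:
K(h, O) = 0 (K(h, O) = 3*(O - O) = 3*0 = 0)
x(N) = 4 - 4*N
K(20, 15)*x(-14) + T = 0*(4 - 4*(-14)) + 51 = 0*(4 + 56) + 51 = 0*60 + 51 = 0 + 51 = 51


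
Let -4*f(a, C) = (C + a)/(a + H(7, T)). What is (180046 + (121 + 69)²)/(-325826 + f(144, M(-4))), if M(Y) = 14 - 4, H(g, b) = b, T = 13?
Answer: -67869844/102309441 ≈ -0.66338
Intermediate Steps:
M(Y) = 10
f(a, C) = -(C + a)/(4*(13 + a)) (f(a, C) = -(C + a)/(4*(a + 13)) = -(C + a)/(4*(13 + a)))
(180046 + (121 + 69)²)/(-325826 + f(144, M(-4))) = (180046 + (121 + 69)²)/(-325826 + (-1*10 - 1*144)/(4*(13 + 144))) = (180046 + 190²)/(-325826 + (¼)*(-10 - 144)/157) = (180046 + 36100)/(-325826 + (¼)*(1/157)*(-154)) = 216146/(-325826 - 77/314) = 216146/(-102309441/314) = 216146*(-314/102309441) = -67869844/102309441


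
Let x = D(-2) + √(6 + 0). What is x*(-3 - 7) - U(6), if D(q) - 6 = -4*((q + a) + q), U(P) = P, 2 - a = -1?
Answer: -106 - 10*√6 ≈ -130.49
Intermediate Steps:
a = 3 (a = 2 - 1*(-1) = 2 + 1 = 3)
D(q) = -6 - 8*q (D(q) = 6 - 4*((q + 3) + q) = 6 - 4*((3 + q) + q) = 6 - 4*(3 + 2*q) = 6 + (-12 - 8*q) = -6 - 8*q)
x = 10 + √6 (x = (-6 - 8*(-2)) + √(6 + 0) = (-6 + 16) + √6 = 10 + √6 ≈ 12.449)
x*(-3 - 7) - U(6) = (10 + √6)*(-3 - 7) - 1*6 = (10 + √6)*(-10) - 6 = (-100 - 10*√6) - 6 = -106 - 10*√6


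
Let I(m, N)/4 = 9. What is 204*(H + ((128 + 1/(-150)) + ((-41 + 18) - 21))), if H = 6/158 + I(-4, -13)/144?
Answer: 33956939/1975 ≈ 17193.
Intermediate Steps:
I(m, N) = 36 (I(m, N) = 4*9 = 36)
H = 91/316 (H = 6/158 + 36/144 = 6*(1/158) + 36*(1/144) = 3/79 + ¼ = 91/316 ≈ 0.28797)
204*(H + ((128 + 1/(-150)) + ((-41 + 18) - 21))) = 204*(91/316 + ((128 + 1/(-150)) + ((-41 + 18) - 21))) = 204*(91/316 + ((128 - 1/150) + (-23 - 21))) = 204*(91/316 + (19199/150 - 44)) = 204*(91/316 + 12599/150) = 204*(1997467/23700) = 33956939/1975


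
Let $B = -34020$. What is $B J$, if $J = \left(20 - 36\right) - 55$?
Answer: $2415420$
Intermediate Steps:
$J = -71$ ($J = \left(20 - 36\right) - 55 = -16 - 55 = -71$)
$B J = \left(-34020\right) \left(-71\right) = 2415420$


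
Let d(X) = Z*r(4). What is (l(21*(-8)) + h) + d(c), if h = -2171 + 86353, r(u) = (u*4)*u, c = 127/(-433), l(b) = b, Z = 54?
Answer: 87470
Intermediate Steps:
c = -127/433 (c = 127*(-1/433) = -127/433 ≈ -0.29330)
r(u) = 4*u**2 (r(u) = (4*u)*u = 4*u**2)
h = 84182
d(X) = 3456 (d(X) = 54*(4*4**2) = 54*(4*16) = 54*64 = 3456)
(l(21*(-8)) + h) + d(c) = (21*(-8) + 84182) + 3456 = (-168 + 84182) + 3456 = 84014 + 3456 = 87470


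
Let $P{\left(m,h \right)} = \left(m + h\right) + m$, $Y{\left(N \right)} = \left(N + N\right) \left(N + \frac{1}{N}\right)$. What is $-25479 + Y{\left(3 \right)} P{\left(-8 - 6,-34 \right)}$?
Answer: $-26719$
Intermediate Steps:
$Y{\left(N \right)} = 2 N \left(N + \frac{1}{N}\right)$
$P{\left(m,h \right)} = h + 2 m$ ($P{\left(m,h \right)} = \left(h + m\right) + m = h + 2 m$)
$-25479 + Y{\left(3 \right)} P{\left(-8 - 6,-34 \right)} = -25479 + \left(2 + 2 \cdot 3^{2}\right) \left(-34 + 2 \left(-8 - 6\right)\right) = -25479 + \left(2 + 2 \cdot 9\right) \left(-34 + 2 \left(-8 - 6\right)\right) = -25479 + \left(2 + 18\right) \left(-34 + 2 \left(-14\right)\right) = -25479 + 20 \left(-34 - 28\right) = -25479 + 20 \left(-62\right) = -25479 - 1240 = -26719$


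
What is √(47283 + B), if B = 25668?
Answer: √72951 ≈ 270.09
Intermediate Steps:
√(47283 + B) = √(47283 + 25668) = √72951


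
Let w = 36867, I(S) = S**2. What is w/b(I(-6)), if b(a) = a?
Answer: 12289/12 ≈ 1024.1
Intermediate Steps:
w/b(I(-6)) = 36867/((-6)**2) = 36867/36 = 36867*(1/36) = 12289/12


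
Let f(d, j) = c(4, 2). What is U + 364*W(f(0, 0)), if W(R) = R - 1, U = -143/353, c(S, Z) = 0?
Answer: -128635/353 ≈ -364.41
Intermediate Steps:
f(d, j) = 0
U = -143/353 (U = -143*1/353 = -143/353 ≈ -0.40510)
W(R) = -1 + R
U + 364*W(f(0, 0)) = -143/353 + 364*(-1 + 0) = -143/353 + 364*(-1) = -143/353 - 364 = -128635/353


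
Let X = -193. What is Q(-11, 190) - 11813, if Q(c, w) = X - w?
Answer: -12196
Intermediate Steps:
Q(c, w) = -193 - w
Q(-11, 190) - 11813 = (-193 - 1*190) - 11813 = (-193 - 190) - 11813 = -383 - 11813 = -12196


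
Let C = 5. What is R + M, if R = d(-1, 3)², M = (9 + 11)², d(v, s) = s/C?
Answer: 10009/25 ≈ 400.36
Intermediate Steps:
d(v, s) = s/5
M = 400 (M = 20² = 400)
R = 9/25 (R = ((⅕)*3)² = (⅗)² = 9/25 ≈ 0.36000)
R + M = 9/25 + 400 = 10009/25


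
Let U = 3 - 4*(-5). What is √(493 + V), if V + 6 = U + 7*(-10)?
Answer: 2*√110 ≈ 20.976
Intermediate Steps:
U = 23 (U = 3 + 20 = 23)
V = -53 (V = -6 + (23 + 7*(-10)) = -6 + (23 - 70) = -6 - 47 = -53)
√(493 + V) = √(493 - 53) = √440 = 2*√110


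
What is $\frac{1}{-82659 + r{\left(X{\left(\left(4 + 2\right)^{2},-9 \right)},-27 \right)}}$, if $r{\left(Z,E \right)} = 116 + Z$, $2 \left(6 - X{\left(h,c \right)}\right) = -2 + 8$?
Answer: $- \frac{1}{82540} \approx -1.2115 \cdot 10^{-5}$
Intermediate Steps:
$X{\left(h,c \right)} = 3$ ($X{\left(h,c \right)} = 6 - \frac{-2 + 8}{2} = 6 - 3 = 3$)
$\frac{1}{-82659 + r{\left(X{\left(\left(4 + 2\right)^{2},-9 \right)},-27 \right)}} = \frac{1}{-82659 + \left(116 + 3\right)} = \frac{1}{-82659 + 119} = \frac{1}{-82540} = - \frac{1}{82540}$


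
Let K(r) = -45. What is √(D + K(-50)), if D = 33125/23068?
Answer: I*√5795460145/11534 ≈ 6.6003*I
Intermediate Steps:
D = 33125/23068 (D = 33125*(1/23068) = 33125/23068 ≈ 1.4360)
√(D + K(-50)) = √(33125/23068 - 45) = √(-1004935/23068) = I*√5795460145/11534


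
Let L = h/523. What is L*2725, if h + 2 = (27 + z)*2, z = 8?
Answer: 185300/523 ≈ 354.30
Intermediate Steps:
h = 68 (h = -2 + (27 + 8)*2 = -2 + 35*2 = -2 + 70 = 68)
L = 68/523 ≈ 0.13002
L*2725 = (68/523)*2725 = 185300/523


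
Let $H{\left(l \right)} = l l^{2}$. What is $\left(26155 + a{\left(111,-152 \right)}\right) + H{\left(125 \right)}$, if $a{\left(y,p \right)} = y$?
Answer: $1979391$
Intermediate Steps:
$H{\left(l \right)} = l^{3}$
$\left(26155 + a{\left(111,-152 \right)}\right) + H{\left(125 \right)} = \left(26155 + 111\right) + 125^{3} = 26266 + 1953125 = 1979391$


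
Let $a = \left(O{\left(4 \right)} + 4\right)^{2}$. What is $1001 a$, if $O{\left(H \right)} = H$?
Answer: $64064$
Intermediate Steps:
$a = 64$ ($a = \left(4 + 4\right)^{2} = 8^{2} = 64$)
$1001 a = 1001 \cdot 64 = 64064$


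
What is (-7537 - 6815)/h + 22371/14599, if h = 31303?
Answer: 21337155/19869239 ≈ 1.0739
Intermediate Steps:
(-7537 - 6815)/h + 22371/14599 = (-7537 - 6815)/31303 + 22371/14599 = -14352*1/31303 + 22371*(1/14599) = -624/1361 + 22371/14599 = 21337155/19869239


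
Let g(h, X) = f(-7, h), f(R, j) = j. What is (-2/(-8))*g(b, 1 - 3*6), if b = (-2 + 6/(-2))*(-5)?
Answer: 25/4 ≈ 6.2500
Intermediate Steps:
b = 25 (b = (-2 + 6*(-½))*(-5) = (-2 - 3)*(-5) = -5*(-5) = 25)
g(h, X) = h
(-2/(-8))*g(b, 1 - 3*6) = -2/(-8)*25 = -2*(-⅛)*25 = (¼)*25 = 25/4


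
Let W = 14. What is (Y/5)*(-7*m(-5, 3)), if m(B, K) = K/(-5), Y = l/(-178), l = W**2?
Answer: -2058/2225 ≈ -0.92494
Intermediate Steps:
l = 196 (l = 14**2 = 196)
Y = -98/89 (Y = 196/(-178) = 196*(-1/178) = -98/89 ≈ -1.1011)
m(B, K) = -K/5 (m(B, K) = K*(-1/5) = -K/5)
(Y/5)*(-7*m(-5, 3)) = (-98/89/5)*(-(-7)*3/5) = (-98/89*1/5)*(-7*(-3/5)) = -98/445*21/5 = -2058/2225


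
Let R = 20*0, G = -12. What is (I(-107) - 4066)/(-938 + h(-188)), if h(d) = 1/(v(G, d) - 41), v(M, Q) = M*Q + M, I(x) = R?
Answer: 8957398/2066413 ≈ 4.3348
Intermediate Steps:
R = 0
I(x) = 0
v(M, Q) = M + M*Q
h(d) = 1/(-53 - 12*d) (h(d) = 1/(-12*(1 + d) - 41) = 1/((-12 - 12*d) - 41) = 1/(-53 - 12*d))
(I(-107) - 4066)/(-938 + h(-188)) = (0 - 4066)/(-938 - 1/(53 + 12*(-188))) = -4066/(-938 - 1/(53 - 2256)) = -4066/(-938 - 1/(-2203)) = -4066/(-938 - 1*(-1/2203)) = -4066/(-938 + 1/2203) = -4066/(-2066413/2203) = -4066*(-2203/2066413) = 8957398/2066413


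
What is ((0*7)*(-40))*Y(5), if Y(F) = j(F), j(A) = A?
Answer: 0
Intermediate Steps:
Y(F) = F
((0*7)*(-40))*Y(5) = ((0*7)*(-40))*5 = (0*(-40))*5 = 0*5 = 0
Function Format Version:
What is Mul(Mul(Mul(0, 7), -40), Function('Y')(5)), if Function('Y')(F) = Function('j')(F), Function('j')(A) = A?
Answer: 0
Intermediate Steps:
Function('Y')(F) = F
Mul(Mul(Mul(0, 7), -40), Function('Y')(5)) = Mul(Mul(Mul(0, 7), -40), 5) = Mul(Mul(0, -40), 5) = Mul(0, 5) = 0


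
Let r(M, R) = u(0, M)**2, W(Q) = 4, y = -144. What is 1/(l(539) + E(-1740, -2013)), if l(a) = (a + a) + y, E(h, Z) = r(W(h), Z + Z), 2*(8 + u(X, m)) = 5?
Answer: 4/3857 ≈ 0.0010371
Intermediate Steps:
u(X, m) = -11/2 (u(X, m) = -8 + (1/2)*5 = -8 + 5/2 = -11/2)
r(M, R) = 121/4 (r(M, R) = (-11/2)**2 = 121/4)
E(h, Z) = 121/4
l(a) = -144 + 2*a (l(a) = (a + a) - 144 = 2*a - 144 = -144 + 2*a)
1/(l(539) + E(-1740, -2013)) = 1/((-144 + 2*539) + 121/4) = 1/((-144 + 1078) + 121/4) = 1/(934 + 121/4) = 1/(3857/4) = 4/3857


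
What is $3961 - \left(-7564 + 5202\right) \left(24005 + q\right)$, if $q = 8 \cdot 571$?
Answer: $67493387$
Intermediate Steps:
$q = 4568$
$3961 - \left(-7564 + 5202\right) \left(24005 + q\right) = 3961 - \left(-7564 + 5202\right) \left(24005 + 4568\right) = 3961 - \left(-2362\right) 28573 = 3961 - -67489426 = 3961 + 67489426 = 67493387$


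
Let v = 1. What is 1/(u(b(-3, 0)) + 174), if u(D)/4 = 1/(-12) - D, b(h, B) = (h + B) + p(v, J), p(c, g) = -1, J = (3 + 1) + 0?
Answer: 3/569 ≈ 0.0052724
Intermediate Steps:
J = 4 (J = 4 + 0 = 4)
b(h, B) = -1 + B + h (b(h, B) = (h + B) - 1 = (B + h) - 1 = -1 + B + h)
u(D) = -⅓ - 4*D (u(D) = 4*(1/(-12) - D) = 4*(-1/12 - D) = -⅓ - 4*D)
1/(u(b(-3, 0)) + 174) = 1/((-⅓ - 4*(-1 + 0 - 3)) + 174) = 1/((-⅓ - 4*(-4)) + 174) = 1/((-⅓ + 16) + 174) = 1/(47/3 + 174) = 1/(569/3) = 3/569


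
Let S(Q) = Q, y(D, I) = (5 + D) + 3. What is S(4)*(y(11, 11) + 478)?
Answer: 1988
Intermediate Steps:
y(D, I) = 8 + D
S(4)*(y(11, 11) + 478) = 4*((8 + 11) + 478) = 4*(19 + 478) = 4*497 = 1988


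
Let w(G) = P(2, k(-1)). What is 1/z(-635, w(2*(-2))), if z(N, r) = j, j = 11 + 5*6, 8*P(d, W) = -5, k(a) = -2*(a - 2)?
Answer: 1/41 ≈ 0.024390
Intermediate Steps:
k(a) = 4 - 2*a (k(a) = -2*(-2 + a) = 4 - 2*a)
P(d, W) = -5/8 (P(d, W) = (⅛)*(-5) = -5/8)
w(G) = -5/8
j = 41 (j = 11 + 30 = 41)
z(N, r) = 41
1/z(-635, w(2*(-2))) = 1/41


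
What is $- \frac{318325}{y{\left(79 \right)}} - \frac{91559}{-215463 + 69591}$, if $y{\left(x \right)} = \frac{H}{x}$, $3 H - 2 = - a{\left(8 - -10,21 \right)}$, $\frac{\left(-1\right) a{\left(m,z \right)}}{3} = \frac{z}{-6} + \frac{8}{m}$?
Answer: $\frac{66030153593837}{6272496} \approx 1.0527 \cdot 10^{7}$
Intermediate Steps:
$a{\left(m,z \right)} = \frac{z}{2} - \frac{24}{m}$ ($a{\left(m,z \right)} = - 3 \left(\frac{z}{-6} + \frac{8}{m}\right) = - 3 \left(z \left(- \frac{1}{6}\right) + \frac{8}{m}\right) = - 3 \left(- \frac{z}{6} + \frac{8}{m}\right) = - 3 \left(\frac{8}{m} - \frac{z}{6}\right) = \frac{z}{2} - \frac{24}{m}$)
$H = - \frac{43}{18}$ ($H = \frac{2}{3} + \frac{\left(-1\right) \left(\frac{1}{2} \cdot 21 - \frac{24}{8 - -10}\right)}{3} = \frac{2}{3} + \frac{\left(-1\right) \left(\frac{21}{2} - \frac{24}{8 + 10}\right)}{3} = \frac{2}{3} + \frac{\left(-1\right) \left(\frac{21}{2} - \frac{24}{18}\right)}{3} = \frac{2}{3} + \frac{\left(-1\right) \left(\frac{21}{2} - \frac{4}{3}\right)}{3} = \frac{2}{3} + \frac{\left(-1\right) \frac{55}{6}}{3} = \frac{2}{3} + \frac{1}{3} \left(- \frac{55}{6}\right) = \frac{2}{3} - \frac{55}{18} = - \frac{43}{18} \approx -2.3889$)
$y{\left(x \right)} = - \frac{43}{18 x}$
$- \frac{318325}{y{\left(79 \right)}} - \frac{91559}{-215463 + 69591} = - \frac{318325}{\left(- \frac{43}{18}\right) \frac{1}{79}} - \frac{91559}{-215463 + 69591} = - \frac{318325}{\left(- \frac{43}{18}\right) \frac{1}{79}} - \frac{91559}{-145872} = - \frac{318325}{- \frac{43}{1422}} - - \frac{91559}{145872} = \left(-318325\right) \left(- \frac{1422}{43}\right) + \frac{91559}{145872} = \frac{452658150}{43} + \frac{91559}{145872} = \frac{66030153593837}{6272496}$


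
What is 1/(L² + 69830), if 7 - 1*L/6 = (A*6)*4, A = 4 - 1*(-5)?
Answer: 1/1642346 ≈ 6.0888e-7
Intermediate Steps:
A = 9 (A = 4 + 5 = 9)
L = -1254 (L = 42 - 6*9*6*4 = 42 - 324*4 = 42 - 6*216 = 42 - 1296 = -1254)
1/(L² + 69830) = 1/((-1254)² + 69830) = 1/(1572516 + 69830) = 1/1642346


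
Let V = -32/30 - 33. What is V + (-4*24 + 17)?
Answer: -1696/15 ≈ -113.07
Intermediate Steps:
V = -511/15 (V = (1/30)*(-32) - 33 = -16/15 - 33 = -511/15 ≈ -34.067)
V + (-4*24 + 17) = -511/15 + (-4*24 + 17) = -511/15 + (-96 + 17) = -511/15 - 79 = -1696/15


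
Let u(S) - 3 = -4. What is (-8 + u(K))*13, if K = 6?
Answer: -117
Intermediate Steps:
u(S) = -1 (u(S) = 3 - 4 = -1)
(-8 + u(K))*13 = (-8 - 1)*13 = -9*13 = -117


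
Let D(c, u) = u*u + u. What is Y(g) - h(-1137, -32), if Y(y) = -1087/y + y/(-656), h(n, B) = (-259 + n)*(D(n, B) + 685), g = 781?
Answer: 1199424387879/512336 ≈ 2.3411e+6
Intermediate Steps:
D(c, u) = u + u**2 (D(c, u) = u**2 + u = u + u**2)
h(n, B) = (-259 + n)*(685 + B*(1 + B)) (h(n, B) = (-259 + n)*(B*(1 + B) + 685) = (-259 + n)*(685 + B*(1 + B)))
Y(y) = -1087/y - y/656 (Y(y) = -1087/y + y*(-1/656) = -1087/y - y/656)
Y(g) - h(-1137, -32) = (-1087/781 - 1/656*781) - (-177415 + 685*(-1137) - 259*(-32)*(1 - 32) - 32*(-1137)*(1 - 32)) = (-1087*1/781 - 781/656) - (-177415 - 778845 - 259*(-32)*(-31) - 32*(-1137)*(-31)) = (-1087/781 - 781/656) - (-177415 - 778845 - 256928 - 1127904) = -1323033/512336 - 1*(-2341092) = -1323033/512336 + 2341092 = 1199424387879/512336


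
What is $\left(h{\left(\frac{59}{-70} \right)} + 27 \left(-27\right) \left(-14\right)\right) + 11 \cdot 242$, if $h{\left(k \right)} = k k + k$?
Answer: $\frac{63052551}{4900} \approx 12868.0$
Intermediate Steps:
$h{\left(k \right)} = k + k^{2}$ ($h{\left(k \right)} = k^{2} + k = k + k^{2}$)
$\left(h{\left(\frac{59}{-70} \right)} + 27 \left(-27\right) \left(-14\right)\right) + 11 \cdot 242 = \left(\frac{59}{-70} \left(1 + \frac{59}{-70}\right) + 27 \left(-27\right) \left(-14\right)\right) + 11 \cdot 242 = \left(59 \left(- \frac{1}{70}\right) \left(1 + 59 \left(- \frac{1}{70}\right)\right) - -10206\right) + 2662 = \left(- \frac{59 \left(1 - \frac{59}{70}\right)}{70} + 10206\right) + 2662 = \left(\left(- \frac{59}{70}\right) \frac{11}{70} + 10206\right) + 2662 = \left(- \frac{649}{4900} + 10206\right) + 2662 = \frac{50008751}{4900} + 2662 = \frac{63052551}{4900}$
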